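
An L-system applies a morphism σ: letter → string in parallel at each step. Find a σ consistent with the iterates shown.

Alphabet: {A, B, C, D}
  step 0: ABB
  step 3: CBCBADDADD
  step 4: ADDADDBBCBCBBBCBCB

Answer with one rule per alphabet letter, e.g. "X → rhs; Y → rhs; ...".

A->BB, B->D, C->AD, D->CB

  step 3 ⇒ step 4: CBCBADDADD ⇒ AD·D·AD·D·BB·CB·CB·BB·CB·CB
    A ↦ BB
    B ↦ D
    C ↦ AD
    D ↦ CB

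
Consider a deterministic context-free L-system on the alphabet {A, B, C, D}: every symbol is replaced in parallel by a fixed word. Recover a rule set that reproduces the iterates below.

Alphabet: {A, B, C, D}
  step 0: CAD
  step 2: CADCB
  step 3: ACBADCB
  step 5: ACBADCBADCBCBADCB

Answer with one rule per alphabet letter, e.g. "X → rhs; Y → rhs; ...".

A->C, B->DCB, C->A, D->B

  step 2 ⇒ step 3: CADCB ⇒ A·C·B·A·DCB
    A ↦ C
    B ↦ DCB
    C ↦ A
    D ↦ B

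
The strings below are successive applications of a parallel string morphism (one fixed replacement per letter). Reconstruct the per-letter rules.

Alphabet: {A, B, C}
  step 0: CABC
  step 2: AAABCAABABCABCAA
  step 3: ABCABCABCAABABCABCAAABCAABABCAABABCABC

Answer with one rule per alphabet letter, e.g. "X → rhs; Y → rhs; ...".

A->ABC, B->AA, C->B

  step 2 ⇒ step 3: AAABCAABABCABCAA ⇒ ABC·ABC·ABC·AA·B·ABC·ABC·AA·ABC·AA·B·ABC·AA·B·ABC·ABC
    A ↦ ABC
    B ↦ AA
    C ↦ B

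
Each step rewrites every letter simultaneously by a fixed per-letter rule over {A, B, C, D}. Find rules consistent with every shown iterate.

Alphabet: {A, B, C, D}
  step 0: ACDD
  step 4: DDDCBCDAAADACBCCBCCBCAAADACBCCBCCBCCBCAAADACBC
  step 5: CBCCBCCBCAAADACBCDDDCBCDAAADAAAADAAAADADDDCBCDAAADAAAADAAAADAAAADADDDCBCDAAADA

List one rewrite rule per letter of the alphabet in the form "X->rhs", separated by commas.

A->D, B->AAD, C->A, D->CBC

  step 4 ⇒ step 5: DDDCBCDAAADACBCCBCCBCAAADACBCCBCCBCCBCAAADACBC ⇒ CBC·CBC·CBC·A·AAD·A·CBC·D·D·D·CBC·D·A·AAD·A·A·AAD·A·A·AAD·A·D·D·D·CBC·D·A·AAD·A·A·AAD·A·A·AAD·A·A·AAD·A·D·D·D·CBC·D·A·AAD·A
    A ↦ D
    B ↦ AAD
    C ↦ A
    D ↦ CBC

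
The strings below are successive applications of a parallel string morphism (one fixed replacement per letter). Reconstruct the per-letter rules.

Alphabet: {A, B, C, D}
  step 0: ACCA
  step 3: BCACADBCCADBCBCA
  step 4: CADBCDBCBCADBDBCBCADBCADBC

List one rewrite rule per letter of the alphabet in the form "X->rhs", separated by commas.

  step 3 ⇒ step 4: BCACADBCCADBCBCA ⇒ CA·DB·C·DB·C·B·CA·DB·DB·C·B·CA·DB·CA·DB·C
    A ↦ C
    B ↦ CA
    C ↦ DB
    D ↦ B

A->C, B->CA, C->DB, D->B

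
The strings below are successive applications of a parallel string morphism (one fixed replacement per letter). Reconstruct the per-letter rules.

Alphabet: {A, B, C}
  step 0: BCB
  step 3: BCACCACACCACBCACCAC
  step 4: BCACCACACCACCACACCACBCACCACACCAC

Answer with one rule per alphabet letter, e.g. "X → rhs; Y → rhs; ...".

  step 3 ⇒ step 4: BCACCACACCACBCACCAC ⇒ BC·AC·C·AC·AC·C·AC·C·AC·AC·C·AC·BC·AC·C·AC·AC·C·AC
    A ↦ C
    B ↦ BC
    C ↦ AC

A->C, B->BC, C->AC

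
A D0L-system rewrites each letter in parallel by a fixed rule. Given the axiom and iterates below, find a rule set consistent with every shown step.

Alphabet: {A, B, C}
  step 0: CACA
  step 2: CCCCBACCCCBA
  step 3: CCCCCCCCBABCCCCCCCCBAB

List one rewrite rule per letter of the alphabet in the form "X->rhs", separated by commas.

  step 2 ⇒ step 3: CCCCBACCCCBA ⇒ CC·CC·CC·CC·BA·B·CC·CC·CC·CC·BA·B
    A ↦ B
    B ↦ BA
    C ↦ CC

A->B, B->BA, C->CC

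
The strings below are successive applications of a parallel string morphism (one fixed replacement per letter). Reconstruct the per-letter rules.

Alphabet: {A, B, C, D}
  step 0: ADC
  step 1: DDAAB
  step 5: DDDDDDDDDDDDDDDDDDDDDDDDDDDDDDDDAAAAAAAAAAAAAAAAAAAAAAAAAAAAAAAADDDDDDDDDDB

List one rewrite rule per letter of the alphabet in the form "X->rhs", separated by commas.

  step 0 ⇒ step 1: ADC ⇒ DD·AA·B
    A ↦ DD
    C ↦ B
    D ↦ AA
    B ↦ AC  (constrained at step 1)

A->DD, B->AC, C->B, D->AA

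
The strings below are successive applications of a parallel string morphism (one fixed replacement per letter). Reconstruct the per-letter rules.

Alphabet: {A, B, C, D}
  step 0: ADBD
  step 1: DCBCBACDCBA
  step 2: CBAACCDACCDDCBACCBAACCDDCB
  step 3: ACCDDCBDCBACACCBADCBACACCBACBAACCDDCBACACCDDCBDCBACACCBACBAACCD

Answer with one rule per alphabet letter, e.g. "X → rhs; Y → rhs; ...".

A->DCB, B->CD, C->AC, D->CBA

  step 2 ⇒ step 3: CBAACCDACCDDCBACCBAACCDDCB ⇒ AC·CD·DCB·DCB·AC·AC·CBA·DCB·AC·AC·CBA·CBA·AC·CD·DCB·AC·AC·CD·DCB·DCB·AC·AC·CBA·CBA·AC·CD
    A ↦ DCB
    B ↦ CD
    C ↦ AC
    D ↦ CBA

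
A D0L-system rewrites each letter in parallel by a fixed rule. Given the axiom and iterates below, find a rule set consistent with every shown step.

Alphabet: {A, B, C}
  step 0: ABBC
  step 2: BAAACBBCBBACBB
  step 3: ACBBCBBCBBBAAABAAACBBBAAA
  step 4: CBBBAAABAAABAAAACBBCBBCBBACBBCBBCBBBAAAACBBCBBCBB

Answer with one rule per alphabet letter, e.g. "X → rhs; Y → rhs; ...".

A->CBB, B->A, C->BA

  step 3 ⇒ step 4: ACBBCBBCBBBAAABAAACBBBAAA ⇒ CBB·BA·A·A·BA·A·A·BA·A·A·A·CBB·CBB·CBB·A·CBB·CBB·CBB·BA·A·A·A·CBB·CBB·CBB
    A ↦ CBB
    B ↦ A
    C ↦ BA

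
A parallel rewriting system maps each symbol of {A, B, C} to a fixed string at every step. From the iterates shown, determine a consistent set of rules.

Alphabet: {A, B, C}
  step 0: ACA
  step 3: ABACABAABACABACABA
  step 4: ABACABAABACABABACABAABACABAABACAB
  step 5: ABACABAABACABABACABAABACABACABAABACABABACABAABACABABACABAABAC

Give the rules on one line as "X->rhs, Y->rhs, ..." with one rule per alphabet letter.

A->AB, B->AC, C->A

  step 4 ⇒ step 5: ABACABAABACABABACABAABACABAABACAB ⇒ AB·AC·AB·A·AB·AC·AB·AB·AC·AB·A·AB·AC·AB·AC·AB·A·AB·AC·AB·AB·AC·AB·A·AB·AC·AB·AB·AC·AB·A·AB·AC
    A ↦ AB
    B ↦ AC
    C ↦ A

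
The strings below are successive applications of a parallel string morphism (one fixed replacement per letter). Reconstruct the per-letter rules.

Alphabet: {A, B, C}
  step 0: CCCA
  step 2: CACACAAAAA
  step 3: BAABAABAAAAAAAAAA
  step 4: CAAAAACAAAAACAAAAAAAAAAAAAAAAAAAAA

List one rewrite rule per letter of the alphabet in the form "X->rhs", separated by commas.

A->AA, B->CA, C->B

  step 3 ⇒ step 4: BAABAABAAAAAAAAAA ⇒ CA·AA·AA·CA·AA·AA·CA·AA·AA·AA·AA·AA·AA·AA·AA·AA·AA
    A ↦ AA
    B ↦ CA
  step 2 ⇒ step 3: CACACAAAAA ⇒ B·AA·B·AA·B·AA·AA·AA·AA·AA
    C ↦ B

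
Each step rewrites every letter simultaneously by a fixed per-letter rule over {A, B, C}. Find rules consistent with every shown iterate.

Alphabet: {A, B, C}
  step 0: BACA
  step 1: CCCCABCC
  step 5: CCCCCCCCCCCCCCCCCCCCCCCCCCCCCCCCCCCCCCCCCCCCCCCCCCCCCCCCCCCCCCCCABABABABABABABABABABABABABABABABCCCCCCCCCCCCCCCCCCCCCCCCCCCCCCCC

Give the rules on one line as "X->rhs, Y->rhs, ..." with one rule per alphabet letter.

  step 0 ⇒ step 1: BACA ⇒ CC·CC·AB·CC
    A ↦ CC
    B ↦ CC
    C ↦ AB

A->CC, B->CC, C->AB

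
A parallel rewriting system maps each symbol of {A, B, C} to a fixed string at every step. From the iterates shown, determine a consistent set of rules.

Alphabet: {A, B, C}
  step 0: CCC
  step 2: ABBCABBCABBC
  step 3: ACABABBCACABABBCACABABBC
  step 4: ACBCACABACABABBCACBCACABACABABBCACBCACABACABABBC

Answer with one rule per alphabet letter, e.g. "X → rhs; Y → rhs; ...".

  step 3 ⇒ step 4: ACABABBCACABABBCACABABBC ⇒ AC·BC·AC·AB·AC·AB·AB·BC·AC·BC·AC·AB·AC·AB·AB·BC·AC·BC·AC·AB·AC·AB·AB·BC
    A ↦ AC
    B ↦ AB
    C ↦ BC

A->AC, B->AB, C->BC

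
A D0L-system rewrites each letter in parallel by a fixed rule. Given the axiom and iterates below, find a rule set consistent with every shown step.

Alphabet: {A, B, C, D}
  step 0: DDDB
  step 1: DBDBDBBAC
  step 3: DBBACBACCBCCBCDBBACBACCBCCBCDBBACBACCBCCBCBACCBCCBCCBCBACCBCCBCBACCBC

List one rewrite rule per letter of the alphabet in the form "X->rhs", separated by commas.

  step 0 ⇒ step 1: DDDB ⇒ DB·DB·DB·BAC
    B ↦ BAC
    D ↦ DB
    A ↦ CBC  (constrained at step 1)
    C ↦ CBC  (constrained at step 1)

A->CBC, B->BAC, C->CBC, D->DB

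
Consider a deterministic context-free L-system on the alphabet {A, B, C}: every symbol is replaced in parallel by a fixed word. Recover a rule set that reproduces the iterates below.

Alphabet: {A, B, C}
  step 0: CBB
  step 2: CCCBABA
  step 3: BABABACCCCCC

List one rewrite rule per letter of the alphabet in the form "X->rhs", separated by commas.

  step 2 ⇒ step 3: CCCBABA ⇒ BA·BA·BA·C·CC·C·CC
    A ↦ CC
    B ↦ C
    C ↦ BA

A->CC, B->C, C->BA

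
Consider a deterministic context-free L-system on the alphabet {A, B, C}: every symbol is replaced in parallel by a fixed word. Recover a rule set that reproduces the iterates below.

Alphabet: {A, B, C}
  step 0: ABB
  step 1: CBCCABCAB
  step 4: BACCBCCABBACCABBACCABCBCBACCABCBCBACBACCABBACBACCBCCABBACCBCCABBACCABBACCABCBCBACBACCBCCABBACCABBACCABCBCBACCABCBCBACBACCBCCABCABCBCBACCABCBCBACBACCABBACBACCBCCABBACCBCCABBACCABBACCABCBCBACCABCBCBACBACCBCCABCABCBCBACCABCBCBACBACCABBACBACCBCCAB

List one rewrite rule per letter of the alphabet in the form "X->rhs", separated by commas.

  step 0 ⇒ step 1: ABB ⇒ CBC·CAB·CAB
    A ↦ CBC
    B ↦ CAB
    C ↦ BAC  (constrained at step 1)

A->CBC, B->CAB, C->BAC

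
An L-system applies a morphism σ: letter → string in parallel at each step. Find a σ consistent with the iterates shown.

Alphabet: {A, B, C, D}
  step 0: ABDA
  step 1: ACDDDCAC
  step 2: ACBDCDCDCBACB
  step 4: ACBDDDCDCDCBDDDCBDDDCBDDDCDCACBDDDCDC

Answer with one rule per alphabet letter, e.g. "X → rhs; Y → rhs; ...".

A->AC, B->DD, C->B, D->DC

  step 1 ⇒ step 2: ACDDDCAC ⇒ AC·B·DC·DC·DC·B·AC·B
    A ↦ AC
    C ↦ B
    D ↦ DC
  step 0 ⇒ step 1: ABDA ⇒ AC·DD·DC·AC
    B ↦ DD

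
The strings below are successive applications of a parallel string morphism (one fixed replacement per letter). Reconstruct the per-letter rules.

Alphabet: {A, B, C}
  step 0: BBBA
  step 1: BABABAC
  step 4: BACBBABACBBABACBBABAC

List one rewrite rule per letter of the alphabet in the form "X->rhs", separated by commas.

A->C, B->BA, C->B

  step 0 ⇒ step 1: BBBA ⇒ BA·BA·BA·C
    A ↦ C
    B ↦ BA
    C ↦ B  (constrained at step 1)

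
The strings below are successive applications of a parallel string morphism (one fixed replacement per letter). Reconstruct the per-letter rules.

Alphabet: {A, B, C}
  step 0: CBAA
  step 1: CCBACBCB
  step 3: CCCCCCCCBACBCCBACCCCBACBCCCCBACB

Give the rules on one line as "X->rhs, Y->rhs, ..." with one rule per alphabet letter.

A->CB, B->BA, C->CC

  step 0 ⇒ step 1: CBAA ⇒ CC·BA·CB·CB
    A ↦ CB
    B ↦ BA
    C ↦ CC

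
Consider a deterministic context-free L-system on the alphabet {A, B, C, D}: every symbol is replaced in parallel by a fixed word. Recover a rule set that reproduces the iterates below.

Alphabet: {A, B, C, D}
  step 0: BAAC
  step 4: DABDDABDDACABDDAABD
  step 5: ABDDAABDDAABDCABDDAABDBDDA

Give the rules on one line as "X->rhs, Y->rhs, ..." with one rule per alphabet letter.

A->BD, B->D, C->CA, D->A

  step 4 ⇒ step 5: DABDDABDDACABDDAABD ⇒ A·BD·D·A·A·BD·D·A·A·BD·CA·BD·D·A·A·BD·BD·D·A
    A ↦ BD
    B ↦ D
    C ↦ CA
    D ↦ A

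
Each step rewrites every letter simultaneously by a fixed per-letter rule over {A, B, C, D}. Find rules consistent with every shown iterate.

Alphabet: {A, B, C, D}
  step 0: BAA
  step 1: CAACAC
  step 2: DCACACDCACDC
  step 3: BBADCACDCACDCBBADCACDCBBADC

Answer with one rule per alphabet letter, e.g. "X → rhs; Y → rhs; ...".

A->AC, B->CA, C->DC, D->BBA

  step 2 ⇒ step 3: DCACACDCACDC ⇒ BBA·DC·AC·DC·AC·DC·BBA·DC·AC·DC·BBA·DC
    A ↦ AC
    C ↦ DC
    D ↦ BBA
  step 0 ⇒ step 1: BAA ⇒ CA·AC·AC
    B ↦ CA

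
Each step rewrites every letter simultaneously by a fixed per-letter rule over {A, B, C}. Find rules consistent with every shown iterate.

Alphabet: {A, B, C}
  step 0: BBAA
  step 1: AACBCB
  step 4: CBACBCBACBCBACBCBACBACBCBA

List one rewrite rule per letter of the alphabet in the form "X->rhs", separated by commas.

A->CB, B->A, C->CB

  step 0 ⇒ step 1: BBAA ⇒ A·A·CB·CB
    A ↦ CB
    B ↦ A
    C ↦ CB  (constrained at step 1)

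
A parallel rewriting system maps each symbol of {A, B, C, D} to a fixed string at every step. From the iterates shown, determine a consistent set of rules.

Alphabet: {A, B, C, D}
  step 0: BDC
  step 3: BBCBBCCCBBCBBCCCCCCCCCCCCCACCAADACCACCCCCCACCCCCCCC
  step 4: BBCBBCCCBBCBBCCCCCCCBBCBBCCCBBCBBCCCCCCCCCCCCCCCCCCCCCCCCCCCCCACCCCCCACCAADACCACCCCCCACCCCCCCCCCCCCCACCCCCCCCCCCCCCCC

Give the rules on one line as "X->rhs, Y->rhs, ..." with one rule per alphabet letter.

  step 3 ⇒ step 4: BBCBBCCCBBCBBCCCCCCCCCCCCCACCAADACCACCCCCCACCCCCCCC ⇒ BBC·BBC·CC·BBC·BBC·CC·CC·CC·BBC·BBC·CC·BBC·BBC·CC·CC·CC·CC·CC·CC·CC·CC·CC·CC·CC·CC·CC·CCA·CC·CC·CCA·CCA·ADA·CCA·CC·CC·CCA·CC·CC·CC·CC·CC·CC·CCA·CC·CC·CC·CC·CC·CC·CC·CC
    A ↦ CCA
    B ↦ BBC
    C ↦ CC
    D ↦ ADA

A->CCA, B->BBC, C->CC, D->ADA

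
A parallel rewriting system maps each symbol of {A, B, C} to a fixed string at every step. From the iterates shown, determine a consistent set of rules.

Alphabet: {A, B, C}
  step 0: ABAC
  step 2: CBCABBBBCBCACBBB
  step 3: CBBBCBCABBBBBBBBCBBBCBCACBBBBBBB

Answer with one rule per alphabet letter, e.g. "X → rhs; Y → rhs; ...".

A->CA, B->BB, C->CB

  step 2 ⇒ step 3: CBCABBBBCBCACBBB ⇒ CB·BB·CB·CA·BB·BB·BB·BB·CB·BB·CB·CA·CB·BB·BB·BB
    A ↦ CA
    B ↦ BB
    C ↦ CB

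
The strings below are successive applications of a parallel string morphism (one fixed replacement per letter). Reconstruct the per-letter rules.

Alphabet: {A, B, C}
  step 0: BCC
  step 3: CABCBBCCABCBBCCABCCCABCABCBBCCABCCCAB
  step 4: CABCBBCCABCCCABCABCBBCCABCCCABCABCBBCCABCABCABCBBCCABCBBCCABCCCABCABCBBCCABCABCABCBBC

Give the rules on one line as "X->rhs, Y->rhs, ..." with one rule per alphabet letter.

A->CBB, B->C, C->CAB

  step 3 ⇒ step 4: CABCBBCCABCBBCCABCCCABCABCBBCCABCCCAB ⇒ CAB·CBB·C·CAB·C·C·CAB·CAB·CBB·C·CAB·C·C·CAB·CAB·CBB·C·CAB·CAB·CAB·CBB·C·CAB·CBB·C·CAB·C·C·CAB·CAB·CBB·C·CAB·CAB·CAB·CBB·C
    A ↦ CBB
    B ↦ C
    C ↦ CAB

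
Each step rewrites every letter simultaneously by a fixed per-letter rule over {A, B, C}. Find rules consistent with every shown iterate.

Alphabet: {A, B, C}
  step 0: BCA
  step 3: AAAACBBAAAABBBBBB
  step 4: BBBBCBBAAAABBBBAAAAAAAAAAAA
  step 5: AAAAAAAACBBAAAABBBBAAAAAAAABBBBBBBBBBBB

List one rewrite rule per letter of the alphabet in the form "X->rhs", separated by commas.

A->B, B->AA, C->CBB

  step 4 ⇒ step 5: BBBBCBBAAAABBBBAAAAAAAAAAAA ⇒ AA·AA·AA·AA·CBB·AA·AA·B·B·B·B·AA·AA·AA·AA·B·B·B·B·B·B·B·B·B·B·B·B
    A ↦ B
    B ↦ AA
    C ↦ CBB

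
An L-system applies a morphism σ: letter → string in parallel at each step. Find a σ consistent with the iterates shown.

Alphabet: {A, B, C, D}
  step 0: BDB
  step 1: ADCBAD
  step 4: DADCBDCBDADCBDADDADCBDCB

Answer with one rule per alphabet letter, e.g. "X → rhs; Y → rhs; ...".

  step 0 ⇒ step 1: BDB ⇒ AD·CB·AD
    B ↦ AD
    D ↦ CB
    A ↦ D  (constrained at step 1)
    C ↦ D  (constrained at step 1)

A->D, B->AD, C->D, D->CB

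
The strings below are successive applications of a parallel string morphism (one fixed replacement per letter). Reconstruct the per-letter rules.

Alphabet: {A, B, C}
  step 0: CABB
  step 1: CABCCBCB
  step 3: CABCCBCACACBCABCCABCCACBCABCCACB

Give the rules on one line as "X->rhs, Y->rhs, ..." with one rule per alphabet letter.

  step 0 ⇒ step 1: CABB ⇒ CA·BC·CB·CB
    A ↦ BC
    B ↦ CB
    C ↦ CA

A->BC, B->CB, C->CA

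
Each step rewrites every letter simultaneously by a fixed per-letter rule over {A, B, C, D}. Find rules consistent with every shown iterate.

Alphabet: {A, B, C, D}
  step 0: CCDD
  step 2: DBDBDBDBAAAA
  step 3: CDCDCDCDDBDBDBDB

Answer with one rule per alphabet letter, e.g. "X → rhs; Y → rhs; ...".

  step 2 ⇒ step 3: DBDBDBDBAAAA ⇒ C·D·C·D·C·D·C·D·DB·DB·DB·DB
    A ↦ DB
    B ↦ D
    D ↦ C
    C ↦ AA  (constrained at step 0)

A->DB, B->D, C->AA, D->C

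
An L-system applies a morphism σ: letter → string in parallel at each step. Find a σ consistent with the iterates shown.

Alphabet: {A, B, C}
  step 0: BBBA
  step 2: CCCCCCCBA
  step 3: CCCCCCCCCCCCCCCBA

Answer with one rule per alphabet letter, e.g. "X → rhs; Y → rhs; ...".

A->BA, B->C, C->CC

  step 2 ⇒ step 3: CCCCCCCBA ⇒ CC·CC·CC·CC·CC·CC·CC·C·BA
    A ↦ BA
    B ↦ C
    C ↦ CC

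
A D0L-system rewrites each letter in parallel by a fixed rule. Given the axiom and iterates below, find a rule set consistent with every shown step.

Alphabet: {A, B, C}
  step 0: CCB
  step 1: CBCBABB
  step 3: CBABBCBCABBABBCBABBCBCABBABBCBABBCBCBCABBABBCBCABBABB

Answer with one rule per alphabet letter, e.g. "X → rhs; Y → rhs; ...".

A->CBC, B->ABB, C->CB

  step 0 ⇒ step 1: CCB ⇒ CB·CB·ABB
    B ↦ ABB
    C ↦ CB
    A ↦ CBC  (constrained at step 1)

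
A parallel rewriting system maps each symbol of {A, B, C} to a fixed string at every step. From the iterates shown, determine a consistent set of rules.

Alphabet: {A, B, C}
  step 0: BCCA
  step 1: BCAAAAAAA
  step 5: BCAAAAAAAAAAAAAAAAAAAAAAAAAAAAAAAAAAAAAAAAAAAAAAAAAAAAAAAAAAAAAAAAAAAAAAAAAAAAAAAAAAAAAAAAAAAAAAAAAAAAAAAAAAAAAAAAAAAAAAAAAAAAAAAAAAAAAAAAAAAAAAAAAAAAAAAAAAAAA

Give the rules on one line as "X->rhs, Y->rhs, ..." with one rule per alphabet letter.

  step 0 ⇒ step 1: BCCA ⇒ BCA·AA·AA·AA
    A ↦ AA
    B ↦ BCA
    C ↦ AA

A->AA, B->BCA, C->AA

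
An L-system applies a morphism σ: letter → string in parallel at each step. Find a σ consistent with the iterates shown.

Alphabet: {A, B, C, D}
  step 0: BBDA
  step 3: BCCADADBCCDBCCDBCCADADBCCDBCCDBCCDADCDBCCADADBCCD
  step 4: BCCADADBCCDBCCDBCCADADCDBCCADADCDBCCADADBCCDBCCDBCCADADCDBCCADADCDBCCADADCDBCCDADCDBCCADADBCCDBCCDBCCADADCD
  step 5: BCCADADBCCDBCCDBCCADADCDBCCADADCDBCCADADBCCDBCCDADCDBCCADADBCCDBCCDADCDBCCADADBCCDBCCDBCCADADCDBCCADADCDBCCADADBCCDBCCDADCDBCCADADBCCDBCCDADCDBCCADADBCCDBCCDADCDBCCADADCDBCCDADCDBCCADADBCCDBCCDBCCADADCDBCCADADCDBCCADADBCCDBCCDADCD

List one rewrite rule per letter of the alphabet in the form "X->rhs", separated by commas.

A->BC, B->BCC, C->AD, D->CD

  step 4 ⇒ step 5: BCCADADBCCDBCCDBCCADADCDBCCADADCDBCCADADBCCDBCCDBCCADADCDBCCADADCDBCCADADCDBCCDADCDBCCADADBCCDBCCDBCCADADCD ⇒ BCC·AD·AD·BC·CD·BC·CD·BCC·AD·AD·CD·BCC·AD·AD·CD·BCC·AD·AD·BC·CD·BC·CD·AD·CD·BCC·AD·AD·BC·CD·BC·CD·AD·CD·BCC·AD·AD·BC·CD·BC·CD·BCC·AD·AD·CD·BCC·AD·AD·CD·BCC·AD·AD·BC·CD·BC·CD·AD·CD·BCC·AD·AD·BC·CD·BC·CD·AD·CD·BCC·AD·AD·BC·CD·BC·CD·AD·CD·BCC·AD·AD·CD·BC·CD·AD·CD·BCC·AD·AD·BC·CD·BC·CD·BCC·AD·AD·CD·BCC·AD·AD·CD·BCC·AD·AD·BC·CD·BC·CD·AD·CD
    A ↦ BC
    B ↦ BCC
    C ↦ AD
    D ↦ CD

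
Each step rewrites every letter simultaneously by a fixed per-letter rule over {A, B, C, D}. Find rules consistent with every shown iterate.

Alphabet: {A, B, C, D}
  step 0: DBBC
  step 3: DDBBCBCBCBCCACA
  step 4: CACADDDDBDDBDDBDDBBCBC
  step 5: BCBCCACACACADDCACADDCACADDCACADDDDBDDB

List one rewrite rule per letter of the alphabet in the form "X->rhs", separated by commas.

  step 4 ⇒ step 5: CACADDDDBDDBDDBDDBBCBC ⇒ B·C·B·C·CA·CA·CA·CA·DD·CA·CA·DD·CA·CA·DD·CA·CA·DD·DD·B·DD·B
    A ↦ C
    B ↦ DD
    C ↦ B
    D ↦ CA

A->C, B->DD, C->B, D->CA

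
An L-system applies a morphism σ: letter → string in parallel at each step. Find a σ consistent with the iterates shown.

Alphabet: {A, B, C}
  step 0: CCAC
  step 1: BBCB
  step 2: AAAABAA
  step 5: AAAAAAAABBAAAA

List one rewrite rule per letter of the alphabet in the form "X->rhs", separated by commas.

A->C, B->AA, C->B

  step 1 ⇒ step 2: BBCB ⇒ AA·AA·B·AA
    B ↦ AA
    C ↦ B
  step 0 ⇒ step 1: CCAC ⇒ B·B·C·B
    A ↦ C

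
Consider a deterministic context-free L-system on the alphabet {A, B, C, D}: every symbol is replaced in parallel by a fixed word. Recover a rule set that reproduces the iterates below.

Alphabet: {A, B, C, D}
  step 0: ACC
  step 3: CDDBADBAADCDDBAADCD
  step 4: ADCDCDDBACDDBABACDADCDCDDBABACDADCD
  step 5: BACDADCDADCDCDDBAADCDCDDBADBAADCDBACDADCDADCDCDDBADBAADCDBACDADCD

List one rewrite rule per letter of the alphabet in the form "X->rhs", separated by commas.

  step 4 ⇒ step 5: ADCDCDDBACDDBABACDADCDCDDBABACDADCD ⇒ BA·CD·AD·CD·AD·CD·CD·D·BA·AD·CD·CD·D·BA·D·BA·AD·CD·BA·CD·AD·CD·AD·CD·CD·D·BA·D·BA·AD·CD·BA·CD·AD·CD
    A ↦ BA
    B ↦ D
    C ↦ AD
    D ↦ CD

A->BA, B->D, C->AD, D->CD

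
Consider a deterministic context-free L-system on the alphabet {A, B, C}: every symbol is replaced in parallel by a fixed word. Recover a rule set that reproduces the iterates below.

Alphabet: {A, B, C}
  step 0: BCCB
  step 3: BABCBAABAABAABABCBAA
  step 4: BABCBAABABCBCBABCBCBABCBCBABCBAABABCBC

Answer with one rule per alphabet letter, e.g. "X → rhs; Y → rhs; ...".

  step 3 ⇒ step 4: BABCBAABAABAABABCBAA ⇒ BA·BC·BA·A·BA·BC·BC·BA·BC·BC·BA·BC·BC·BA·BC·BA·A·BA·BC·BC
    A ↦ BC
    B ↦ BA
    C ↦ A

A->BC, B->BA, C->A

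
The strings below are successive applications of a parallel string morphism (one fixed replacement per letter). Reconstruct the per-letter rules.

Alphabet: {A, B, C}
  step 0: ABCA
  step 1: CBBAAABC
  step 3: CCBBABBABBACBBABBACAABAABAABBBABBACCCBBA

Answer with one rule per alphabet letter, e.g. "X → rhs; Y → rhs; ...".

A->C, B->BBA, C->AAB

  step 0 ⇒ step 1: ABCA ⇒ C·BBA·AAB·C
    A ↦ C
    B ↦ BBA
    C ↦ AAB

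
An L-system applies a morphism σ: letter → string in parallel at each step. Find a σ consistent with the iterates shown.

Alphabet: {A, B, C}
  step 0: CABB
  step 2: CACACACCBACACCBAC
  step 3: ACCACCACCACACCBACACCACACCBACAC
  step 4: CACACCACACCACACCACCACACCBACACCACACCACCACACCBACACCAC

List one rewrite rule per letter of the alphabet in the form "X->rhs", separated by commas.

A->C, B->CBA, C->AC

  step 3 ⇒ step 4: ACCACCACCACACCBACACCACACCBACAC ⇒ C·AC·AC·C·AC·AC·C·AC·AC·C·AC·C·AC·AC·CBA·C·AC·C·AC·AC·C·AC·C·AC·AC·CBA·C·AC·C·AC
    A ↦ C
    B ↦ CBA
    C ↦ AC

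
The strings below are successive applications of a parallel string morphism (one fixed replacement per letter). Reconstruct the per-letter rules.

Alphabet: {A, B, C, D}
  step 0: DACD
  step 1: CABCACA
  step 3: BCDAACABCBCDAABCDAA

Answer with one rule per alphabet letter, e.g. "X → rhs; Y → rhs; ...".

  step 0 ⇒ step 1: DACD ⇒ CA·BC·A·CA
    A ↦ BC
    C ↦ A
    D ↦ CA
    B ↦ DA  (constrained at step 1)

A->BC, B->DA, C->A, D->CA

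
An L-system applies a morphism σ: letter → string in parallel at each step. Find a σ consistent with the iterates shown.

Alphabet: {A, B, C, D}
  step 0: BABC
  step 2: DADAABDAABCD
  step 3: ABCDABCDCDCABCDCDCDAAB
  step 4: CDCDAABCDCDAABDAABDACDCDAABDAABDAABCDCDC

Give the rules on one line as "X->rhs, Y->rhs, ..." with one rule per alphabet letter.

A->CD, B->C, C->DA, D->AB

  step 3 ⇒ step 4: ABCDABCDCDCABCDCDCDAAB ⇒ CD·C·DA·AB·CD·C·DA·AB·DA·AB·DA·CD·C·DA·AB·DA·AB·DA·AB·CD·CD·C
    A ↦ CD
    B ↦ C
    C ↦ DA
    D ↦ AB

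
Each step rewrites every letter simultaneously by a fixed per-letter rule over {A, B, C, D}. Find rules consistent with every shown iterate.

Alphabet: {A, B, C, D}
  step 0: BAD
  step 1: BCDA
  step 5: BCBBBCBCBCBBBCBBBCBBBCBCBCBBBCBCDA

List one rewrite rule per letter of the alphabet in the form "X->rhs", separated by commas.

  step 0 ⇒ step 1: BAD ⇒ BC·D·A
    A ↦ D
    B ↦ BC
    D ↦ A
    C ↦ BB  (constrained at step 1)

A->D, B->BC, C->BB, D->A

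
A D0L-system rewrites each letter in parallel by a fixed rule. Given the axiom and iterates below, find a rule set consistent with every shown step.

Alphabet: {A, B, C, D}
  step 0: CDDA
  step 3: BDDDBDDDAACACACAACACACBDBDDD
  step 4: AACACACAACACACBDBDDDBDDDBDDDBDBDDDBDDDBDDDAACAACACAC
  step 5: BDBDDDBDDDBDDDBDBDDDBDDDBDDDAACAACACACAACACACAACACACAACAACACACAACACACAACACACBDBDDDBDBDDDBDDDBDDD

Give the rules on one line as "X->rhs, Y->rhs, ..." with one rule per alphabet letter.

  step 4 ⇒ step 5: AACACACAACACACBDBDDDBDDDBDDDBDBDDDBDDDBDDDAACAACACAC ⇒ BD·BD·DD·BD·DD·BD·DD·BD·BD·DD·BD·DD·BD·DD·A·AC·A·AC·AC·AC·A·AC·AC·AC·A·AC·AC·AC·A·AC·A·AC·AC·AC·A·AC·AC·AC·A·AC·AC·AC·BD·BD·DD·BD·BD·DD·BD·DD·BD·DD
    A ↦ BD
    B ↦ A
    C ↦ DD
    D ↦ AC

A->BD, B->A, C->DD, D->AC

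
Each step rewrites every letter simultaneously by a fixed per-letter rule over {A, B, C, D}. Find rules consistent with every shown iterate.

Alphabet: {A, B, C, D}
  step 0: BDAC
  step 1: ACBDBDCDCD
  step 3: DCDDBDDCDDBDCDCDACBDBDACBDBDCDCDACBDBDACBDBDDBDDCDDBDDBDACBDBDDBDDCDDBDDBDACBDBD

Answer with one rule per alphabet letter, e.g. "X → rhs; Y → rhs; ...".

A->C, B->ACB, C->DCD, D->DBD

  step 0 ⇒ step 1: BDAC ⇒ ACB·DBD·C·DCD
    A ↦ C
    B ↦ ACB
    C ↦ DCD
    D ↦ DBD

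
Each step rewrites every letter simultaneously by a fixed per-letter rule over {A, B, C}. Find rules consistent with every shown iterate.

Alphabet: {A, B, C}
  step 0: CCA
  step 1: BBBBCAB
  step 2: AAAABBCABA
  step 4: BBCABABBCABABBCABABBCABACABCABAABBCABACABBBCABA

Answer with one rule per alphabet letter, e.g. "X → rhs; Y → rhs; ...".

  step 1 ⇒ step 2: BBBBCAB ⇒ A·A·A·A·BB·CAB·A
    A ↦ CAB
    B ↦ A
    C ↦ BB

A->CAB, B->A, C->BB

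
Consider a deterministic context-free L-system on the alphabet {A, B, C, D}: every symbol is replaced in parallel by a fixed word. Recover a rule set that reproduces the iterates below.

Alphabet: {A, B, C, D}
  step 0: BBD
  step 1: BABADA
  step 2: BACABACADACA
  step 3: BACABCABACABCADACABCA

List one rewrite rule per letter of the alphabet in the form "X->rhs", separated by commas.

A->CA, B->BA, C->B, D->DA

  step 2 ⇒ step 3: BACABACADACA ⇒ BA·CA·B·CA·BA·CA·B·CA·DA·CA·B·CA
    A ↦ CA
    B ↦ BA
    C ↦ B
    D ↦ DA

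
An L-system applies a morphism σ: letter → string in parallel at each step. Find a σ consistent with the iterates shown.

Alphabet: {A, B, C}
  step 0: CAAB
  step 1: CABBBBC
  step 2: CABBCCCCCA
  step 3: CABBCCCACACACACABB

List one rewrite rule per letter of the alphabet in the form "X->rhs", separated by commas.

  step 2 ⇒ step 3: CABBCCCCCA ⇒ CA·BB·C·C·CA·CA·CA·CA·CA·BB
    A ↦ BB
    B ↦ C
    C ↦ CA

A->BB, B->C, C->CA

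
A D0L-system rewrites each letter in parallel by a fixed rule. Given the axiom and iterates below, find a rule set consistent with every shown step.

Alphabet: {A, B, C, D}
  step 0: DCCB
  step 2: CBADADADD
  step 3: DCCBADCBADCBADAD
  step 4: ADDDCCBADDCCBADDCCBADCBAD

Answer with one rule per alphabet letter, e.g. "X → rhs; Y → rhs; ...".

A->CB, B->C, C->D, D->AD

  step 3 ⇒ step 4: DCCBADCBADCBADAD ⇒ AD·D·D·C·CB·AD·D·C·CB·AD·D·C·CB·AD·CB·AD
    A ↦ CB
    B ↦ C
    C ↦ D
    D ↦ AD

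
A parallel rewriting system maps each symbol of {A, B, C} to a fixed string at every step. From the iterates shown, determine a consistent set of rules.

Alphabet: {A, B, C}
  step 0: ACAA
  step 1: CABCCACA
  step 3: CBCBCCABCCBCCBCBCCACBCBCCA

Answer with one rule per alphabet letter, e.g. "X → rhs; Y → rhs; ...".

  step 0 ⇒ step 1: ACAA ⇒ CA·BC·CA·CA
    A ↦ CA
    C ↦ BC
    B ↦ C  (constrained at step 1)

A->CA, B->C, C->BC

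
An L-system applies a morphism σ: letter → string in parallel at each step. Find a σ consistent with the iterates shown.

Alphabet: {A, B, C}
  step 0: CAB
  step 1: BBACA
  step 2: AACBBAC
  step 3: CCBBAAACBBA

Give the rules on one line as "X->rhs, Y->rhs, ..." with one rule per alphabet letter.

  step 2 ⇒ step 3: AACBBAC ⇒ C·C·BBA·A·A·C·BBA
    A ↦ C
    B ↦ A
    C ↦ BBA

A->C, B->A, C->BBA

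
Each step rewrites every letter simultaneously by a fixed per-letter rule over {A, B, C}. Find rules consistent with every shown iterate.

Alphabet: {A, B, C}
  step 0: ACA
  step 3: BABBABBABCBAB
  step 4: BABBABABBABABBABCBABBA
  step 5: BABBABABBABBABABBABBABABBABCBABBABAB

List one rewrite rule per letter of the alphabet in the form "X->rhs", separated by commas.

A->B, B->BA, C->BC

  step 4 ⇒ step 5: BABBABABBABABBABCBABBA ⇒ BA·B·BA·BA·B·BA·B·BA·BA·B·BA·B·BA·BA·B·BA·BC·BA·B·BA·BA·B
    A ↦ B
    B ↦ BA
    C ↦ BC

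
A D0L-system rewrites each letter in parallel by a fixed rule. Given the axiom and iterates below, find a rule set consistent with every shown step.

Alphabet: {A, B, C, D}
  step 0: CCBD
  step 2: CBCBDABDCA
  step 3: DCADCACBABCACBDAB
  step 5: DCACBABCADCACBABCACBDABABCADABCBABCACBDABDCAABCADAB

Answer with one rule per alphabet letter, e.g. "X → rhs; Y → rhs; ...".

A->AB, B->CA, C->D, D->CB

  step 2 ⇒ step 3: CBCBDABDCA ⇒ D·CA·D·CA·CB·AB·CA·CB·D·AB
    A ↦ AB
    B ↦ CA
    C ↦ D
    D ↦ CB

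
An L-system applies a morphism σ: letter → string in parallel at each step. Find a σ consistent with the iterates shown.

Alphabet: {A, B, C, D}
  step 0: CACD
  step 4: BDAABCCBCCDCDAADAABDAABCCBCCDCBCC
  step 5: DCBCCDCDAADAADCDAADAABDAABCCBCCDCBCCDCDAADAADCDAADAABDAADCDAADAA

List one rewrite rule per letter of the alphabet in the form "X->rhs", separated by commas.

  step 4 ⇒ step 5: BDAABCCBCCDCDAADAABDAABCCBCCDCBCC ⇒ DC·B·C·C·DC·DAA·DAA·DC·DAA·DAA·B·DAA·B·C·C·B·C·C·DC·B·C·C·DC·DAA·DAA·DC·DAA·DAA·B·DAA·DC·DAA·DAA
    A ↦ C
    B ↦ DC
    C ↦ DAA
    D ↦ B

A->C, B->DC, C->DAA, D->B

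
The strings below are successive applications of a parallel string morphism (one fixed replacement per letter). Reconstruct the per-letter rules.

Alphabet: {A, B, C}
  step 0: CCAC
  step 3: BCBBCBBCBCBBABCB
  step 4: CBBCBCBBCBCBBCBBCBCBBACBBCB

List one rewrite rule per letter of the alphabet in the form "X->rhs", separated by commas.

A->BA, B->CB, C->B

  step 3 ⇒ step 4: BCBBCBBCBCBBABCB ⇒ CB·B·CB·CB·B·CB·CB·B·CB·B·CB·CB·BA·CB·B·CB
    A ↦ BA
    B ↦ CB
    C ↦ B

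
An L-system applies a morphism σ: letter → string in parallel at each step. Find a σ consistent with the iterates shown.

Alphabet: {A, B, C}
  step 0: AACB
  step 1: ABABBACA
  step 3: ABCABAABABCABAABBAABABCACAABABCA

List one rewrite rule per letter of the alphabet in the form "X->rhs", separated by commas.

  step 0 ⇒ step 1: AACB ⇒ AB·AB·BA·CA
    A ↦ AB
    B ↦ CA
    C ↦ BA

A->AB, B->CA, C->BA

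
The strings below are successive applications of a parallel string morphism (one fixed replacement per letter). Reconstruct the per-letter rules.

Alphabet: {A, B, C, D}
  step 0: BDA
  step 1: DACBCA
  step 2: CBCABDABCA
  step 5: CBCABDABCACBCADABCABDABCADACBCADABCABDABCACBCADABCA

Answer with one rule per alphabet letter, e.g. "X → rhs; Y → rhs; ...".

A->CA, B->DA, C->B, D->CB

  step 1 ⇒ step 2: DACBCA ⇒ CB·CA·B·DA·B·CA
    A ↦ CA
    B ↦ DA
    C ↦ B
    D ↦ CB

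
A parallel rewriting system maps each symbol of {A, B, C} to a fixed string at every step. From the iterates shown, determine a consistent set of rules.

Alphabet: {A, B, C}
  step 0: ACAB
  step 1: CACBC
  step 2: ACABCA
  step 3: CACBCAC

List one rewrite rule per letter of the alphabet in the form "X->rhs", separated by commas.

A->C, B->BC, C->A

  step 2 ⇒ step 3: ACABCA ⇒ C·A·C·BC·A·C
    A ↦ C
    B ↦ BC
    C ↦ A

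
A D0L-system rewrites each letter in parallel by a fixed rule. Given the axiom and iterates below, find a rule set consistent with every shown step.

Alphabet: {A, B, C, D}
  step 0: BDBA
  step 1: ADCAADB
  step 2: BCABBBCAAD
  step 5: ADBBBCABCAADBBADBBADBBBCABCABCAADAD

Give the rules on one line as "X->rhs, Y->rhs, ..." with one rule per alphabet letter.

A->B, B->AD, C->B, D->CA

  step 1 ⇒ step 2: ADCAADB ⇒ B·CA·B·B·B·CA·AD
    A ↦ B
    B ↦ AD
    C ↦ B
    D ↦ CA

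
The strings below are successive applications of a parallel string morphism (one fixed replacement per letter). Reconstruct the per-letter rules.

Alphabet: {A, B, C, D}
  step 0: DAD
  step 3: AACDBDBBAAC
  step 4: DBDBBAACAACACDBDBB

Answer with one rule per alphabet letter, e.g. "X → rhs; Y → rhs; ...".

  step 3 ⇒ step 4: AACDBDBBAAC ⇒ DB·DB·B·A·AC·A·AC·AC·DB·DB·B
    A ↦ DB
    B ↦ AC
    C ↦ B
    D ↦ A

A->DB, B->AC, C->B, D->A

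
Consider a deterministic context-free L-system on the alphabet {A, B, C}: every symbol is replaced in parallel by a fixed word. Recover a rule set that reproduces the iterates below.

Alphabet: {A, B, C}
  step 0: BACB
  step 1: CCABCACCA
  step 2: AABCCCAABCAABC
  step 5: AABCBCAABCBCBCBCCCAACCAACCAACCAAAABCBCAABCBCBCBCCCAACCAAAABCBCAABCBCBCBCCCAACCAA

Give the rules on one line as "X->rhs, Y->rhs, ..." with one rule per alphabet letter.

A->BC, B->CCA, C->A

  step 1 ⇒ step 2: CCABCACCA ⇒ A·A·BC·CCA·A·BC·A·A·BC
    A ↦ BC
    B ↦ CCA
    C ↦ A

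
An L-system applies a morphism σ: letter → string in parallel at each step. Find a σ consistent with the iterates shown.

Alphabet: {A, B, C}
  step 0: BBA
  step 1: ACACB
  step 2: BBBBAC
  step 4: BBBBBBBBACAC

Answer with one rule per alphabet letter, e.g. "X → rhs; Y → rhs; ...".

A->B, B->AC, C->B

  step 1 ⇒ step 2: ACACB ⇒ B·B·B·B·AC
    A ↦ B
    B ↦ AC
    C ↦ B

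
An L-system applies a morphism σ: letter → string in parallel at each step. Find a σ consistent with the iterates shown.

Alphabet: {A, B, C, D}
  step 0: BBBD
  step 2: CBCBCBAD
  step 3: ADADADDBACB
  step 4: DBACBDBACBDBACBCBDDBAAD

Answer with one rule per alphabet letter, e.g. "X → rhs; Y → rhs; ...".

A->DBA, B->D, C->A, D->CB

  step 3 ⇒ step 4: ADADADDBACB ⇒ DBA·CB·DBA·CB·DBA·CB·CB·D·DBA·A·D
    A ↦ DBA
    B ↦ D
    C ↦ A
    D ↦ CB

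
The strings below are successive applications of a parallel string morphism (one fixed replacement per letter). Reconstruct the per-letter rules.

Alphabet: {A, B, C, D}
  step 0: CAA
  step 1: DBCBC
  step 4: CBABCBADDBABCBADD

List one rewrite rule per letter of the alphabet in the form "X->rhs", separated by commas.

A->BC, B->BA, C->D, D->C

  step 0 ⇒ step 1: CAA ⇒ D·BC·BC
    A ↦ BC
    C ↦ D
    B ↦ BA  (constrained at step 1)
    D ↦ C  (constrained at step 1)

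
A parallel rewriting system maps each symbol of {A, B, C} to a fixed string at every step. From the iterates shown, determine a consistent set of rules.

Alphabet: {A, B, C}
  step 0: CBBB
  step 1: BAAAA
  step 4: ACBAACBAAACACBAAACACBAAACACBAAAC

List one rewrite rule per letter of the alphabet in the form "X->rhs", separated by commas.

  step 0 ⇒ step 1: CBBB ⇒ BA·A·A·A
    B ↦ A
    C ↦ BA
    A ↦ AC  (constrained at step 1)

A->AC, B->A, C->BA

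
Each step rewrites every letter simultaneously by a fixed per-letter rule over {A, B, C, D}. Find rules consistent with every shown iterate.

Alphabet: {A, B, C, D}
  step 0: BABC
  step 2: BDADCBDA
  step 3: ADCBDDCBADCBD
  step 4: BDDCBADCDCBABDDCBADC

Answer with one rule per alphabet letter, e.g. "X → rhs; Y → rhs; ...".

A->BD, B->A, C->B, D->DC

  step 3 ⇒ step 4: ADCBDDCBADCBD ⇒ BD·DC·B·A·DC·DC·B·A·BD·DC·B·A·DC
    A ↦ BD
    B ↦ A
    C ↦ B
    D ↦ DC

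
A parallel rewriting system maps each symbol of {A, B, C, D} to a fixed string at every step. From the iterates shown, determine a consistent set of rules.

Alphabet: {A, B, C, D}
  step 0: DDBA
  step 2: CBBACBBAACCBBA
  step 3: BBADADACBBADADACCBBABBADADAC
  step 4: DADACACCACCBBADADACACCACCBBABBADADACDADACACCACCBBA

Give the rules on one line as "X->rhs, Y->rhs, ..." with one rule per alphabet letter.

  step 3 ⇒ step 4: BBADADACBBADADACCBBABBADADAC ⇒ DA·DA·C·AC·C·AC·C·BBA·DA·DA·C·AC·C·AC·C·BBA·BBA·DA·DA·C·DA·DA·C·AC·C·AC·C·BBA
    A ↦ C
    B ↦ DA
    C ↦ BBA
    D ↦ AC

A->C, B->DA, C->BBA, D->AC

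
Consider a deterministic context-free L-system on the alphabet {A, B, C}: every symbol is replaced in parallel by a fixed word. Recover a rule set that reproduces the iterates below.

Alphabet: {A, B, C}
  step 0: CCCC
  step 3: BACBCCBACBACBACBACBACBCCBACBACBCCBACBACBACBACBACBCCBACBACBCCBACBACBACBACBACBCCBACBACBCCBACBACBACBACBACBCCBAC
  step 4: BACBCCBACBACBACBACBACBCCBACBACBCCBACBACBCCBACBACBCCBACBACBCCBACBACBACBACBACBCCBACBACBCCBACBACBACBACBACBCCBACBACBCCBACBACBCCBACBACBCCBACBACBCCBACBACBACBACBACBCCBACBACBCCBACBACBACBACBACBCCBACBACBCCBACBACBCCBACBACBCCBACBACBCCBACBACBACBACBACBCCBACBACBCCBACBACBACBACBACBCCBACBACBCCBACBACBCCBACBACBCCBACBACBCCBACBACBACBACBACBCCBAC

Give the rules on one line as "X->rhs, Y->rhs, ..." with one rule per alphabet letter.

A->BCC, B->BAC, C->BAC

  step 3 ⇒ step 4: BACBCCBACBACBACBACBACBCCBACBACBCCBACBACBACBACBACBCCBACBACBCCBACBACBACBACBACBCCBACBACBCCBACBACBACBACBACBCCBAC ⇒ BAC·BCC·BAC·BAC·BAC·BAC·BAC·BCC·BAC·BAC·BCC·BAC·BAC·BCC·BAC·BAC·BCC·BAC·BAC·BCC·BAC·BAC·BAC·BAC·BAC·BCC·BAC·BAC·BCC·BAC·BAC·BAC·BAC·BAC·BCC·BAC·BAC·BCC·BAC·BAC·BCC·BAC·BAC·BCC·BAC·BAC·BCC·BAC·BAC·BAC·BAC·BAC·BCC·BAC·BAC·BCC·BAC·BAC·BAC·BAC·BAC·BCC·BAC·BAC·BCC·BAC·BAC·BCC·BAC·BAC·BCC·BAC·BAC·BCC·BAC·BAC·BAC·BAC·BAC·BCC·BAC·BAC·BCC·BAC·BAC·BAC·BAC·BAC·BCC·BAC·BAC·BCC·BAC·BAC·BCC·BAC·BAC·BCC·BAC·BAC·BCC·BAC·BAC·BAC·BAC·BAC·BCC·BAC
    A ↦ BCC
    B ↦ BAC
    C ↦ BAC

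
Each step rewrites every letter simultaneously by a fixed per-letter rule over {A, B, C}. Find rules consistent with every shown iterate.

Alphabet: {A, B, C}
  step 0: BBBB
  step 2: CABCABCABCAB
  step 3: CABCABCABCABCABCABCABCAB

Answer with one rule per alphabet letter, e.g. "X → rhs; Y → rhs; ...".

A->C, B->AB, C->CAB

  step 2 ⇒ step 3: CABCABCABCAB ⇒ CAB·C·AB·CAB·C·AB·CAB·C·AB·CAB·C·AB
    A ↦ C
    B ↦ AB
    C ↦ CAB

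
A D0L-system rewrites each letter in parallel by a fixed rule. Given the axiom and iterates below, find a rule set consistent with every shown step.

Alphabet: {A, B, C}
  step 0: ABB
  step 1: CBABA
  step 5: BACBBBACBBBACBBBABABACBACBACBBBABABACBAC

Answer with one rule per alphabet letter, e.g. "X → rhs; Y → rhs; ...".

  step 0 ⇒ step 1: ABB ⇒ C·BA·BA
    A ↦ C
    B ↦ BA
    C ↦ BB  (constrained at step 1)

A->C, B->BA, C->BB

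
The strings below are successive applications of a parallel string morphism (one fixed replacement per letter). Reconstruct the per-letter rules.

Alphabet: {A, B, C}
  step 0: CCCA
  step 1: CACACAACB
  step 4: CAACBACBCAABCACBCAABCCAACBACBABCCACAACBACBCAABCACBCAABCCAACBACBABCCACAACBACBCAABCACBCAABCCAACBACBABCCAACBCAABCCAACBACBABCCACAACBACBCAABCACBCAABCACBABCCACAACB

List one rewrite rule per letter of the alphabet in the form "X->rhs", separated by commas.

A->ACB, B->ABC, C->CA

  step 0 ⇒ step 1: CCCA ⇒ CA·CA·CA·ACB
    A ↦ ACB
    C ↦ CA
    B ↦ ABC  (constrained at step 1)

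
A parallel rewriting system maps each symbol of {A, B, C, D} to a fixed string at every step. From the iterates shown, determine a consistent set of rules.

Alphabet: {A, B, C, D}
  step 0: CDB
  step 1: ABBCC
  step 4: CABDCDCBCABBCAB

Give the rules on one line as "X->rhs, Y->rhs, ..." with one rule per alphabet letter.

  step 0 ⇒ step 1: CDB ⇒ AB·BC·C
    B ↦ C
    C ↦ AB
    D ↦ BC
    A ↦ D  (constrained at step 1)

A->D, B->C, C->AB, D->BC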